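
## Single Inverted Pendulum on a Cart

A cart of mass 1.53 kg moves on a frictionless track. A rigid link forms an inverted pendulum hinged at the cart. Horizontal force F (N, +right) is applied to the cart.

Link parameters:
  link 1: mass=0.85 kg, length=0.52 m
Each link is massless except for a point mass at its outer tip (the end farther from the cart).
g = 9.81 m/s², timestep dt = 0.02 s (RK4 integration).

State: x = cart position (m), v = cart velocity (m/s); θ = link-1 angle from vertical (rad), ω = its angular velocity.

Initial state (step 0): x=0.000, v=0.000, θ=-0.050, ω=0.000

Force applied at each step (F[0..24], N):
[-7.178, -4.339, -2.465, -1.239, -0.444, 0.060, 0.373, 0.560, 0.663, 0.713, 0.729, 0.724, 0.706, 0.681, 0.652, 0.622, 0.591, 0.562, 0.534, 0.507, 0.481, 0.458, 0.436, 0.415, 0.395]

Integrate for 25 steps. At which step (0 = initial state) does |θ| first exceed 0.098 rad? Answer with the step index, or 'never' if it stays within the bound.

Answer: never

Derivation:
apply F[0]=-7.178 → step 1: x=-0.001, v=-0.088, θ=-0.048, ω=0.151
apply F[1]=-4.339 → step 2: x=-0.003, v=-0.140, θ=-0.045, ω=0.232
apply F[2]=-2.465 → step 3: x=-0.006, v=-0.168, θ=-0.040, ω=0.270
apply F[3]=-1.239 → step 4: x=-0.010, v=-0.180, θ=-0.034, ω=0.279
apply F[4]=-0.444 → step 5: x=-0.013, v=-0.182, θ=-0.029, ω=0.272
apply F[5]=+0.060 → step 6: x=-0.017, v=-0.178, θ=-0.023, ω=0.255
apply F[6]=+0.373 → step 7: x=-0.020, v=-0.171, θ=-0.019, ω=0.233
apply F[7]=+0.560 → step 8: x=-0.024, v=-0.162, θ=-0.014, ω=0.210
apply F[8]=+0.663 → step 9: x=-0.027, v=-0.152, θ=-0.010, ω=0.186
apply F[9]=+0.713 → step 10: x=-0.030, v=-0.142, θ=-0.007, ω=0.163
apply F[10]=+0.729 → step 11: x=-0.033, v=-0.132, θ=-0.004, ω=0.142
apply F[11]=+0.724 → step 12: x=-0.035, v=-0.122, θ=-0.001, ω=0.122
apply F[12]=+0.706 → step 13: x=-0.037, v=-0.113, θ=0.001, ω=0.105
apply F[13]=+0.681 → step 14: x=-0.040, v=-0.104, θ=0.003, ω=0.089
apply F[14]=+0.652 → step 15: x=-0.042, v=-0.096, θ=0.005, ω=0.075
apply F[15]=+0.622 → step 16: x=-0.044, v=-0.089, θ=0.006, ω=0.063
apply F[16]=+0.591 → step 17: x=-0.045, v=-0.082, θ=0.007, ω=0.052
apply F[17]=+0.562 → step 18: x=-0.047, v=-0.075, θ=0.008, ω=0.042
apply F[18]=+0.534 → step 19: x=-0.048, v=-0.069, θ=0.009, ω=0.034
apply F[19]=+0.507 → step 20: x=-0.050, v=-0.064, θ=0.010, ω=0.027
apply F[20]=+0.481 → step 21: x=-0.051, v=-0.059, θ=0.010, ω=0.021
apply F[21]=+0.458 → step 22: x=-0.052, v=-0.054, θ=0.011, ω=0.015
apply F[22]=+0.436 → step 23: x=-0.053, v=-0.049, θ=0.011, ω=0.011
apply F[23]=+0.415 → step 24: x=-0.054, v=-0.045, θ=0.011, ω=0.007
apply F[24]=+0.395 → step 25: x=-0.055, v=-0.041, θ=0.011, ω=0.003
max |θ| = 0.050 ≤ 0.098 over all 26 states.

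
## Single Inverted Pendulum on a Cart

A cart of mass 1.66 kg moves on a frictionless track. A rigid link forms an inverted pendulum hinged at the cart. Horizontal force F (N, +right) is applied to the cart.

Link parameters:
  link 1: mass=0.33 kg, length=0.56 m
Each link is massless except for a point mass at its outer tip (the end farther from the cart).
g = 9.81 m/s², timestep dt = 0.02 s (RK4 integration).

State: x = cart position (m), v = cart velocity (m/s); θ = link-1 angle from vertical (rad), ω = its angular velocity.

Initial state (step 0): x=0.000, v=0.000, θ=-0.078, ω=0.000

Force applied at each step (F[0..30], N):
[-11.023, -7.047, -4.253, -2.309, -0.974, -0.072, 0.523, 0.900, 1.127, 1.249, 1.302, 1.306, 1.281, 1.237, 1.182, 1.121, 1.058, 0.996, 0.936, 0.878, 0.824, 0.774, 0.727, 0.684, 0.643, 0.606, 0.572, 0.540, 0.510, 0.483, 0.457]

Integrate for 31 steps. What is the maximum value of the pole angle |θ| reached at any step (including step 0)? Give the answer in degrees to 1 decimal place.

apply F[0]=-11.023 → step 1: x=-0.001, v=-0.130, θ=-0.076, ω=0.204
apply F[1]=-7.047 → step 2: x=-0.005, v=-0.212, θ=-0.071, ω=0.324
apply F[2]=-4.253 → step 3: x=-0.009, v=-0.260, θ=-0.064, ω=0.387
apply F[3]=-2.309 → step 4: x=-0.015, v=-0.286, θ=-0.056, ω=0.412
apply F[4]=-0.974 → step 5: x=-0.021, v=-0.295, θ=-0.047, ω=0.411
apply F[5]=-0.072 → step 6: x=-0.027, v=-0.295, θ=-0.039, ω=0.394
apply F[6]=+0.523 → step 7: x=-0.032, v=-0.287, θ=-0.032, ω=0.368
apply F[7]=+0.900 → step 8: x=-0.038, v=-0.275, θ=-0.025, ω=0.337
apply F[8]=+1.127 → step 9: x=-0.043, v=-0.261, θ=-0.018, ω=0.304
apply F[9]=+1.249 → step 10: x=-0.048, v=-0.245, θ=-0.013, ω=0.271
apply F[10]=+1.302 → step 11: x=-0.053, v=-0.229, θ=-0.007, ω=0.238
apply F[11]=+1.306 → step 12: x=-0.058, v=-0.213, θ=-0.003, ω=0.208
apply F[12]=+1.281 → step 13: x=-0.062, v=-0.198, θ=0.001, ω=0.180
apply F[13]=+1.237 → step 14: x=-0.066, v=-0.183, θ=0.004, ω=0.155
apply F[14]=+1.182 → step 15: x=-0.069, v=-0.169, θ=0.007, ω=0.132
apply F[15]=+1.121 → step 16: x=-0.072, v=-0.156, θ=0.010, ω=0.111
apply F[16]=+1.058 → step 17: x=-0.075, v=-0.143, θ=0.012, ω=0.093
apply F[17]=+0.996 → step 18: x=-0.078, v=-0.132, θ=0.013, ω=0.077
apply F[18]=+0.936 → step 19: x=-0.081, v=-0.121, θ=0.015, ω=0.062
apply F[19]=+0.878 → step 20: x=-0.083, v=-0.111, θ=0.016, ω=0.050
apply F[20]=+0.824 → step 21: x=-0.085, v=-0.102, θ=0.017, ω=0.039
apply F[21]=+0.774 → step 22: x=-0.087, v=-0.093, θ=0.017, ω=0.029
apply F[22]=+0.727 → step 23: x=-0.089, v=-0.085, θ=0.018, ω=0.021
apply F[23]=+0.684 → step 24: x=-0.090, v=-0.077, θ=0.018, ω=0.014
apply F[24]=+0.643 → step 25: x=-0.092, v=-0.070, θ=0.018, ω=0.008
apply F[25]=+0.606 → step 26: x=-0.093, v=-0.064, θ=0.019, ω=0.003
apply F[26]=+0.572 → step 27: x=-0.094, v=-0.058, θ=0.019, ω=-0.002
apply F[27]=+0.540 → step 28: x=-0.095, v=-0.052, θ=0.018, ω=-0.006
apply F[28]=+0.510 → step 29: x=-0.096, v=-0.046, θ=0.018, ω=-0.009
apply F[29]=+0.483 → step 30: x=-0.097, v=-0.041, θ=0.018, ω=-0.012
apply F[30]=+0.457 → step 31: x=-0.098, v=-0.036, θ=0.018, ω=-0.014
Max |angle| over trajectory = 0.078 rad = 4.5°.

Answer: 4.5°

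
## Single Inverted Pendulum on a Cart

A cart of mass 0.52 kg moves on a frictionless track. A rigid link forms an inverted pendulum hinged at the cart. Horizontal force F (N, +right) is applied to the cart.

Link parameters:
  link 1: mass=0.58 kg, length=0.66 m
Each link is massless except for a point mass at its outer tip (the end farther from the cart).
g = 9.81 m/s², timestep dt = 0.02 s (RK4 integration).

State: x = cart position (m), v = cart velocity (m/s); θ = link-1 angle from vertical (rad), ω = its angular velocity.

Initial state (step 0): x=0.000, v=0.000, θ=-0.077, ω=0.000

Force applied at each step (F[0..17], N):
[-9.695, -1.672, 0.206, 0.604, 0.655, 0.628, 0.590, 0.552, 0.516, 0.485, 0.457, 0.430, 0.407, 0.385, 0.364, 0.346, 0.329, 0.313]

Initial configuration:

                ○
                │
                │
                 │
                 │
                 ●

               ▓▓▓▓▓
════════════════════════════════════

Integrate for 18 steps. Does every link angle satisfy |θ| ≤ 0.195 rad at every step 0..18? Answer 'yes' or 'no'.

apply F[0]=-9.695 → step 1: x=-0.004, v=-0.354, θ=-0.072, ω=0.513
apply F[1]=-1.672 → step 2: x=-0.011, v=-0.404, θ=-0.061, ω=0.569
apply F[2]=+0.206 → step 3: x=-0.019, v=-0.384, θ=-0.050, ω=0.522
apply F[3]=+0.604 → step 4: x=-0.026, v=-0.352, θ=-0.040, ω=0.459
apply F[4]=+0.655 → step 5: x=-0.033, v=-0.319, θ=-0.032, ω=0.398
apply F[5]=+0.628 → step 6: x=-0.039, v=-0.288, θ=-0.024, ω=0.344
apply F[6]=+0.590 → step 7: x=-0.045, v=-0.261, θ=-0.018, ω=0.297
apply F[7]=+0.552 → step 8: x=-0.050, v=-0.237, θ=-0.012, ω=0.255
apply F[8]=+0.516 → step 9: x=-0.054, v=-0.215, θ=-0.008, ω=0.219
apply F[9]=+0.485 → step 10: x=-0.058, v=-0.195, θ=-0.004, ω=0.187
apply F[10]=+0.457 → step 11: x=-0.062, v=-0.177, θ=-0.000, ω=0.159
apply F[11]=+0.430 → step 12: x=-0.065, v=-0.160, θ=0.003, ω=0.135
apply F[12]=+0.407 → step 13: x=-0.068, v=-0.146, θ=0.005, ω=0.114
apply F[13]=+0.385 → step 14: x=-0.071, v=-0.132, θ=0.007, ω=0.095
apply F[14]=+0.364 → step 15: x=-0.074, v=-0.120, θ=0.009, ω=0.079
apply F[15]=+0.346 → step 16: x=-0.076, v=-0.109, θ=0.010, ω=0.065
apply F[16]=+0.329 → step 17: x=-0.078, v=-0.099, θ=0.012, ω=0.053
apply F[17]=+0.313 → step 18: x=-0.080, v=-0.089, θ=0.013, ω=0.042
Max |angle| over trajectory = 0.077 rad; bound = 0.195 → within bound.

Answer: yes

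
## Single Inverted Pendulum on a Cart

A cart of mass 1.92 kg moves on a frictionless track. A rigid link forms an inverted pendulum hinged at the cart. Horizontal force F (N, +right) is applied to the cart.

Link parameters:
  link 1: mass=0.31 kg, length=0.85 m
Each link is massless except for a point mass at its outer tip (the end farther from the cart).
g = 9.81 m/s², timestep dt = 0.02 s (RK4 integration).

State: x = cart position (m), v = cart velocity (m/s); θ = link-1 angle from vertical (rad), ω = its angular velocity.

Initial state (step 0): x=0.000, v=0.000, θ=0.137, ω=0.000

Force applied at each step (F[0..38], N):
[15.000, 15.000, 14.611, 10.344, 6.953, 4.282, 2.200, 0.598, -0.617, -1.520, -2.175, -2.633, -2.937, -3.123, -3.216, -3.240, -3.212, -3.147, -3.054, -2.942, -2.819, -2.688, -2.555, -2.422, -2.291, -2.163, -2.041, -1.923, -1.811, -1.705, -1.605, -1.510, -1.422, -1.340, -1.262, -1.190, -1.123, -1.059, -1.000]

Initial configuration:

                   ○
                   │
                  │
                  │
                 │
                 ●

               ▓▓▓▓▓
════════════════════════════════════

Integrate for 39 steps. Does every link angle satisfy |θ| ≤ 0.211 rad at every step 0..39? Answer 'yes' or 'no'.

apply F[0]=+15.000 → step 1: x=0.002, v=0.152, θ=0.136, ω=-0.145
apply F[1]=+15.000 → step 2: x=0.006, v=0.303, θ=0.131, ω=-0.291
apply F[2]=+14.611 → step 3: x=0.014, v=0.451, θ=0.124, ω=-0.434
apply F[3]=+10.344 → step 4: x=0.024, v=0.555, θ=0.114, ω=-0.528
apply F[4]=+6.953 → step 5: x=0.035, v=0.624, θ=0.103, ω=-0.584
apply F[5]=+4.282 → step 6: x=0.048, v=0.665, θ=0.091, ω=-0.610
apply F[6]=+2.200 → step 7: x=0.062, v=0.686, θ=0.079, ω=-0.614
apply F[7]=+0.598 → step 8: x=0.076, v=0.690, θ=0.067, ω=-0.602
apply F[8]=-0.617 → step 9: x=0.089, v=0.681, θ=0.055, ω=-0.578
apply F[9]=-1.520 → step 10: x=0.103, v=0.664, θ=0.044, ω=-0.547
apply F[10]=-2.175 → step 11: x=0.116, v=0.640, θ=0.033, ω=-0.510
apply F[11]=-2.633 → step 12: x=0.128, v=0.612, θ=0.023, ω=-0.470
apply F[12]=-2.937 → step 13: x=0.140, v=0.581, θ=0.014, ω=-0.429
apply F[13]=-3.123 → step 14: x=0.152, v=0.548, θ=0.006, ω=-0.388
apply F[14]=-3.216 → step 15: x=0.162, v=0.514, θ=-0.001, ω=-0.348
apply F[15]=-3.240 → step 16: x=0.172, v=0.481, θ=-0.008, ω=-0.309
apply F[16]=-3.212 → step 17: x=0.181, v=0.448, θ=-0.013, ω=-0.273
apply F[17]=-3.147 → step 18: x=0.190, v=0.415, θ=-0.018, ω=-0.238
apply F[18]=-3.054 → step 19: x=0.198, v=0.384, θ=-0.023, ω=-0.206
apply F[19]=-2.942 → step 20: x=0.205, v=0.354, θ=-0.027, ω=-0.177
apply F[20]=-2.819 → step 21: x=0.212, v=0.326, θ=-0.030, ω=-0.150
apply F[21]=-2.688 → step 22: x=0.218, v=0.299, θ=-0.033, ω=-0.126
apply F[22]=-2.555 → step 23: x=0.224, v=0.273, θ=-0.035, ω=-0.103
apply F[23]=-2.422 → step 24: x=0.229, v=0.249, θ=-0.037, ω=-0.083
apply F[24]=-2.291 → step 25: x=0.234, v=0.227, θ=-0.038, ω=-0.066
apply F[25]=-2.163 → step 26: x=0.238, v=0.205, θ=-0.040, ω=-0.050
apply F[26]=-2.041 → step 27: x=0.242, v=0.185, θ=-0.040, ω=-0.035
apply F[27]=-1.923 → step 28: x=0.246, v=0.167, θ=-0.041, ω=-0.023
apply F[28]=-1.811 → step 29: x=0.249, v=0.149, θ=-0.041, ω=-0.012
apply F[29]=-1.705 → step 30: x=0.252, v=0.133, θ=-0.041, ω=-0.002
apply F[30]=-1.605 → step 31: x=0.254, v=0.117, θ=-0.041, ω=0.007
apply F[31]=-1.510 → step 32: x=0.257, v=0.103, θ=-0.041, ω=0.014
apply F[32]=-1.422 → step 33: x=0.258, v=0.089, θ=-0.041, ω=0.021
apply F[33]=-1.340 → step 34: x=0.260, v=0.077, θ=-0.040, ω=0.026
apply F[34]=-1.262 → step 35: x=0.262, v=0.065, θ=-0.040, ω=0.031
apply F[35]=-1.190 → step 36: x=0.263, v=0.054, θ=-0.039, ω=0.035
apply F[36]=-1.123 → step 37: x=0.264, v=0.043, θ=-0.038, ω=0.038
apply F[37]=-1.059 → step 38: x=0.264, v=0.033, θ=-0.038, ω=0.041
apply F[38]=-1.000 → step 39: x=0.265, v=0.024, θ=-0.037, ω=0.043
Max |angle| over trajectory = 0.137 rad; bound = 0.211 → within bound.

Answer: yes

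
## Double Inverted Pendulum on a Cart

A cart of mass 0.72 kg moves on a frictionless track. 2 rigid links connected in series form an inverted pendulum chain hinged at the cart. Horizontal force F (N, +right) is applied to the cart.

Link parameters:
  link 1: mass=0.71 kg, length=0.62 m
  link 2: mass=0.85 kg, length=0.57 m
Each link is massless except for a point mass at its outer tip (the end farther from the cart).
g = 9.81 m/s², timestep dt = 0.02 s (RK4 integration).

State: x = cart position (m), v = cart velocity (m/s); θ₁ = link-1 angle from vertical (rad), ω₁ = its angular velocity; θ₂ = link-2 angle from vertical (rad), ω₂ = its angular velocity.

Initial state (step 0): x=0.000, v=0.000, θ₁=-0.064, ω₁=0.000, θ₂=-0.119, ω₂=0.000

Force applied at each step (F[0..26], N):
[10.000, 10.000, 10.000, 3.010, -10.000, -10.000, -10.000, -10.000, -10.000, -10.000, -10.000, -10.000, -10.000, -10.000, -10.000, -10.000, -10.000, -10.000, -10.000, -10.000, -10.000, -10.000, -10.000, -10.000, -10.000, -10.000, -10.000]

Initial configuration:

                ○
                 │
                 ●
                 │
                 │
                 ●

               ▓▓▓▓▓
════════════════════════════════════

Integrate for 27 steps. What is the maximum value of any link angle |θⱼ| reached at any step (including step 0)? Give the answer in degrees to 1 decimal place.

Answer: 39.1°

Derivation:
apply F[0]=+10.000 → step 1: x=0.003, v=0.303, θ₁=-0.069, ω₁=-0.490, θ₂=-0.119, ω₂=-0.036
apply F[1]=+10.000 → step 2: x=0.012, v=0.607, θ₁=-0.084, ω₁=-0.989, θ₂=-0.120, ω₂=-0.064
apply F[2]=+10.000 → step 3: x=0.027, v=0.915, θ₁=-0.109, ω₁=-1.506, θ₂=-0.122, ω₂=-0.079
apply F[3]=+3.010 → step 4: x=0.047, v=1.038, θ₁=-0.141, ω₁=-1.743, θ₂=-0.123, ω₂=-0.078
apply F[4]=-10.000 → step 5: x=0.065, v=0.827, θ₁=-0.173, ω₁=-1.468, θ₂=-0.125, ω₂=-0.053
apply F[5]=-10.000 → step 6: x=0.080, v=0.631, θ₁=-0.200, ω₁=-1.242, θ₂=-0.125, ω₂=-0.004
apply F[6]=-10.000 → step 7: x=0.091, v=0.450, θ₁=-0.223, ω₁=-1.058, θ₂=-0.125, ω₂=0.066
apply F[7]=-10.000 → step 8: x=0.098, v=0.280, θ₁=-0.243, ω₁=-0.909, θ₂=-0.123, ω₂=0.157
apply F[8]=-10.000 → step 9: x=0.102, v=0.119, θ₁=-0.260, ω₁=-0.790, θ₂=-0.118, ω₂=0.266
apply F[9]=-10.000 → step 10: x=0.103, v=-0.035, θ₁=-0.274, ω₁=-0.696, θ₂=-0.112, ω₂=0.392
apply F[10]=-10.000 → step 11: x=0.101, v=-0.184, θ₁=-0.288, ω₁=-0.625, θ₂=-0.103, ω₂=0.535
apply F[11]=-10.000 → step 12: x=0.096, v=-0.328, θ₁=-0.300, ω₁=-0.572, θ₂=-0.090, ω₂=0.696
apply F[12]=-10.000 → step 13: x=0.088, v=-0.469, θ₁=-0.311, ω₁=-0.535, θ₂=-0.075, ω₂=0.874
apply F[13]=-10.000 → step 14: x=0.077, v=-0.608, θ₁=-0.321, ω₁=-0.513, θ₂=-0.055, ω₂=1.070
apply F[14]=-10.000 → step 15: x=0.063, v=-0.747, θ₁=-0.331, ω₁=-0.501, θ₂=-0.032, ω₂=1.285
apply F[15]=-10.000 → step 16: x=0.047, v=-0.886, θ₁=-0.341, ω₁=-0.499, θ₂=-0.004, ω₂=1.519
apply F[16]=-10.000 → step 17: x=0.028, v=-1.027, θ₁=-0.351, ω₁=-0.501, θ₂=0.029, ω₂=1.770
apply F[17]=-10.000 → step 18: x=0.006, v=-1.171, θ₁=-0.361, ω₁=-0.503, θ₂=0.067, ω₂=2.039
apply F[18]=-10.000 → step 19: x=-0.019, v=-1.319, θ₁=-0.371, ω₁=-0.500, θ₂=0.111, ω₂=2.322
apply F[19]=-10.000 → step 20: x=-0.047, v=-1.471, θ₁=-0.381, ω₁=-0.487, θ₂=0.160, ω₂=2.619
apply F[20]=-10.000 → step 21: x=-0.078, v=-1.630, θ₁=-0.391, ω₁=-0.457, θ₂=0.216, ω₂=2.926
apply F[21]=-10.000 → step 22: x=-0.112, v=-1.794, θ₁=-0.399, ω₁=-0.404, θ₂=0.277, ω₂=3.240
apply F[22]=-10.000 → step 23: x=-0.150, v=-1.964, θ₁=-0.407, ω₁=-0.320, θ₂=0.345, ω₂=3.559
apply F[23]=-10.000 → step 24: x=-0.191, v=-2.140, θ₁=-0.412, ω₁=-0.200, θ₂=0.420, ω₂=3.881
apply F[24]=-10.000 → step 25: x=-0.235, v=-2.322, θ₁=-0.414, ω₁=-0.037, θ₂=0.500, ω₂=4.206
apply F[25]=-10.000 → step 26: x=-0.284, v=-2.510, θ₁=-0.413, ω₁=0.174, θ₂=0.588, ω₂=4.533
apply F[26]=-10.000 → step 27: x=-0.336, v=-2.702, θ₁=-0.407, ω₁=0.442, θ₂=0.682, ω₂=4.861
Max |angle| over trajectory = 0.682 rad = 39.1°.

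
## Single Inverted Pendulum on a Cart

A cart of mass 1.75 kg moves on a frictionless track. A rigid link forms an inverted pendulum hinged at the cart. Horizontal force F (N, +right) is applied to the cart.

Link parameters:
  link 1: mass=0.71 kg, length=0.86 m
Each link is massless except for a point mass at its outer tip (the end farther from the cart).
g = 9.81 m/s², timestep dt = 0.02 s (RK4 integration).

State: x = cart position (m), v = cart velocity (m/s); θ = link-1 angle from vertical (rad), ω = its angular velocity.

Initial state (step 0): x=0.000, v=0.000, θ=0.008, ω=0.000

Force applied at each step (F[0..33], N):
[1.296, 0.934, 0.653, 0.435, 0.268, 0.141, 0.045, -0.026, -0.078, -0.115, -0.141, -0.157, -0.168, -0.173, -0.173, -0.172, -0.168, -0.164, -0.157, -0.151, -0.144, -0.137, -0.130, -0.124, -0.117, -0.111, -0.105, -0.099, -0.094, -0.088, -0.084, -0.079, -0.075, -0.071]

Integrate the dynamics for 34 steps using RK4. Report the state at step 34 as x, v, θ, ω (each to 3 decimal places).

apply F[0]=+1.296 → step 1: x=0.000, v=0.014, θ=0.008, ω=-0.015
apply F[1]=+0.934 → step 2: x=0.001, v=0.024, θ=0.007, ω=-0.025
apply F[2]=+0.653 → step 3: x=0.001, v=0.031, θ=0.007, ω=-0.031
apply F[3]=+0.435 → step 4: x=0.002, v=0.036, θ=0.006, ω=-0.035
apply F[4]=+0.268 → step 5: x=0.002, v=0.038, θ=0.006, ω=-0.036
apply F[5]=+0.141 → step 6: x=0.003, v=0.039, θ=0.005, ω=-0.037
apply F[6]=+0.045 → step 7: x=0.004, v=0.040, θ=0.004, ω=-0.036
apply F[7]=-0.026 → step 8: x=0.005, v=0.039, θ=0.003, ω=-0.034
apply F[8]=-0.078 → step 9: x=0.006, v=0.038, θ=0.003, ω=-0.032
apply F[9]=-0.115 → step 10: x=0.006, v=0.036, θ=0.002, ω=-0.030
apply F[10]=-0.141 → step 11: x=0.007, v=0.035, θ=0.002, ω=-0.027
apply F[11]=-0.157 → step 12: x=0.008, v=0.033, θ=0.001, ω=-0.025
apply F[12]=-0.168 → step 13: x=0.008, v=0.031, θ=0.001, ω=-0.022
apply F[13]=-0.173 → step 14: x=0.009, v=0.029, θ=0.000, ω=-0.020
apply F[14]=-0.173 → step 15: x=0.010, v=0.027, θ=-0.000, ω=-0.018
apply F[15]=-0.172 → step 16: x=0.010, v=0.025, θ=-0.001, ω=-0.016
apply F[16]=-0.168 → step 17: x=0.010, v=0.023, θ=-0.001, ω=-0.014
apply F[17]=-0.164 → step 18: x=0.011, v=0.021, θ=-0.001, ω=-0.012
apply F[18]=-0.157 → step 19: x=0.011, v=0.019, θ=-0.001, ω=-0.010
apply F[19]=-0.151 → step 20: x=0.012, v=0.018, θ=-0.002, ω=-0.009
apply F[20]=-0.144 → step 21: x=0.012, v=0.016, θ=-0.002, ω=-0.007
apply F[21]=-0.137 → step 22: x=0.012, v=0.015, θ=-0.002, ω=-0.006
apply F[22]=-0.130 → step 23: x=0.013, v=0.014, θ=-0.002, ω=-0.005
apply F[23]=-0.124 → step 24: x=0.013, v=0.012, θ=-0.002, ω=-0.004
apply F[24]=-0.117 → step 25: x=0.013, v=0.011, θ=-0.002, ω=-0.003
apply F[25]=-0.111 → step 26: x=0.013, v=0.010, θ=-0.002, ω=-0.002
apply F[26]=-0.105 → step 27: x=0.014, v=0.009, θ=-0.002, ω=-0.001
apply F[27]=-0.099 → step 28: x=0.014, v=0.008, θ=-0.002, ω=-0.001
apply F[28]=-0.094 → step 29: x=0.014, v=0.007, θ=-0.002, ω=-0.000
apply F[29]=-0.088 → step 30: x=0.014, v=0.006, θ=-0.002, ω=0.000
apply F[30]=-0.084 → step 31: x=0.014, v=0.005, θ=-0.002, ω=0.001
apply F[31]=-0.079 → step 32: x=0.014, v=0.005, θ=-0.002, ω=0.001
apply F[32]=-0.075 → step 33: x=0.014, v=0.004, θ=-0.002, ω=0.001
apply F[33]=-0.071 → step 34: x=0.014, v=0.003, θ=-0.002, ω=0.002

Answer: x=0.014, v=0.003, θ=-0.002, ω=0.002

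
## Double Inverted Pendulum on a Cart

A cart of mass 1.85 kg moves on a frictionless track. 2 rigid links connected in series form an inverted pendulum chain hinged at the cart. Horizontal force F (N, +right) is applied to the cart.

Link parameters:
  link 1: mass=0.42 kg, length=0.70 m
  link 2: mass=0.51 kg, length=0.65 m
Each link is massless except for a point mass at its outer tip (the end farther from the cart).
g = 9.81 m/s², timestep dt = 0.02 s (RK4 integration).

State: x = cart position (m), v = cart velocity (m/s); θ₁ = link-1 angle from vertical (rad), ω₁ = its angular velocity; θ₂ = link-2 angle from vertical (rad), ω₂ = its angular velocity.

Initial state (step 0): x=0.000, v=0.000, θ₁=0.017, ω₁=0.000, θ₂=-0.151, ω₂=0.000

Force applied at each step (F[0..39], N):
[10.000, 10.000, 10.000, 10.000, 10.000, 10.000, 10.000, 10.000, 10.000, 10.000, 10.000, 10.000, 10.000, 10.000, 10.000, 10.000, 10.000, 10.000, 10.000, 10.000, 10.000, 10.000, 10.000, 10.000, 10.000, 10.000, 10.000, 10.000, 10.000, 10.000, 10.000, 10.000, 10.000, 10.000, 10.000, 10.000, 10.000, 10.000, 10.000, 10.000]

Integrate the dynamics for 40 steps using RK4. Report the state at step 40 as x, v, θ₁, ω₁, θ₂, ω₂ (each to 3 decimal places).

apply F[0]=+10.000 → step 1: x=0.001, v=0.107, θ₁=0.016, ω₁=-0.093, θ₂=-0.152, ω₂=-0.109
apply F[1]=+10.000 → step 2: x=0.004, v=0.213, θ₁=0.013, ω₁=-0.186, θ₂=-0.155, ω₂=-0.218
apply F[2]=+10.000 → step 3: x=0.010, v=0.320, θ₁=0.009, ω₁=-0.282, θ₂=-0.161, ω₂=-0.327
apply F[3]=+10.000 → step 4: x=0.017, v=0.428, θ₁=0.002, ω₁=-0.380, θ₂=-0.168, ω₂=-0.435
apply F[4]=+10.000 → step 5: x=0.027, v=0.536, θ₁=-0.007, ω₁=-0.482, θ₂=-0.178, ω₂=-0.542
apply F[5]=+10.000 → step 6: x=0.039, v=0.645, θ₁=-0.017, ω₁=-0.588, θ₂=-0.190, ω₂=-0.648
apply F[6]=+10.000 → step 7: x=0.053, v=0.756, θ₁=-0.030, ω₁=-0.701, θ₂=-0.204, ω₂=-0.753
apply F[7]=+10.000 → step 8: x=0.069, v=0.867, θ₁=-0.045, ω₁=-0.820, θ₂=-0.220, ω₂=-0.855
apply F[8]=+10.000 → step 9: x=0.087, v=0.980, θ₁=-0.063, ω₁=-0.948, θ₂=-0.238, ω₂=-0.954
apply F[9]=+10.000 → step 10: x=0.108, v=1.093, θ₁=-0.083, ω₁=-1.085, θ₂=-0.258, ω₂=-1.049
apply F[10]=+10.000 → step 11: x=0.131, v=1.209, θ₁=-0.107, ω₁=-1.232, θ₂=-0.280, ω₂=-1.139
apply F[11]=+10.000 → step 12: x=0.156, v=1.325, θ₁=-0.133, ω₁=-1.392, θ₂=-0.304, ω₂=-1.222
apply F[12]=+10.000 → step 13: x=0.184, v=1.443, θ₁=-0.162, ω₁=-1.565, θ₂=-0.329, ω₂=-1.297
apply F[13]=+10.000 → step 14: x=0.214, v=1.562, θ₁=-0.195, ω₁=-1.751, θ₂=-0.356, ω₂=-1.362
apply F[14]=+10.000 → step 15: x=0.246, v=1.681, θ₁=-0.232, ω₁=-1.953, θ₂=-0.383, ω₂=-1.416
apply F[15]=+10.000 → step 16: x=0.281, v=1.799, θ₁=-0.274, ω₁=-2.169, θ₂=-0.412, ω₂=-1.457
apply F[16]=+10.000 → step 17: x=0.318, v=1.917, θ₁=-0.319, ω₁=-2.400, θ₂=-0.442, ω₂=-1.486
apply F[17]=+10.000 → step 18: x=0.358, v=2.032, θ₁=-0.370, ω₁=-2.643, θ₂=-0.471, ω₂=-1.501
apply F[18]=+10.000 → step 19: x=0.400, v=2.142, θ₁=-0.425, ω₁=-2.897, θ₂=-0.502, ω₂=-1.506
apply F[19]=+10.000 → step 20: x=0.444, v=2.247, θ₁=-0.486, ω₁=-3.158, θ₂=-0.532, ω₂=-1.503
apply F[20]=+10.000 → step 21: x=0.489, v=2.344, θ₁=-0.551, ω₁=-3.420, θ₂=-0.562, ω₂=-1.499
apply F[21]=+10.000 → step 22: x=0.537, v=2.431, θ₁=-0.622, ω₁=-3.676, θ₂=-0.592, ω₂=-1.502
apply F[22]=+10.000 → step 23: x=0.587, v=2.505, θ₁=-0.698, ω₁=-3.921, θ₂=-0.622, ω₂=-1.522
apply F[23]=+10.000 → step 24: x=0.637, v=2.566, θ₁=-0.779, ω₁=-4.147, θ₂=-0.653, ω₂=-1.570
apply F[24]=+10.000 → step 25: x=0.689, v=2.613, θ₁=-0.864, ω₁=-4.350, θ₂=-0.685, ω₂=-1.657
apply F[25]=+10.000 → step 26: x=0.742, v=2.645, θ₁=-0.953, ω₁=-4.526, θ₂=-0.719, ω₂=-1.791
apply F[26]=+10.000 → step 27: x=0.795, v=2.663, θ₁=-1.045, ω₁=-4.675, θ₂=-0.757, ω₂=-1.978
apply F[27]=+10.000 → step 28: x=0.848, v=2.668, θ₁=-1.140, ω₁=-4.795, θ₂=-0.799, ω₂=-2.222
apply F[28]=+10.000 → step 29: x=0.902, v=2.661, θ₁=-1.237, ω₁=-4.887, θ₂=-0.846, ω₂=-2.523
apply F[29]=+10.000 → step 30: x=0.955, v=2.643, θ₁=-1.335, ω₁=-4.951, θ₂=-0.900, ω₂=-2.882
apply F[30]=+10.000 → step 31: x=1.007, v=2.614, θ₁=-1.434, ω₁=-4.987, θ₂=-0.962, ω₂=-3.297
apply F[31]=+10.000 → step 32: x=1.059, v=2.575, θ₁=-1.534, ω₁=-4.991, θ₂=-1.032, ω₂=-3.766
apply F[32]=+10.000 → step 33: x=1.110, v=2.527, θ₁=-1.634, ω₁=-4.961, θ₂=-1.113, ω₂=-4.286
apply F[33]=+10.000 → step 34: x=1.160, v=2.469, θ₁=-1.732, ω₁=-4.892, θ₂=-1.204, ω₂=-4.853
apply F[34]=+10.000 → step 35: x=1.209, v=2.402, θ₁=-1.829, ω₁=-4.780, θ₂=-1.307, ω₂=-5.465
apply F[35]=+10.000 → step 36: x=1.256, v=2.323, θ₁=-1.923, ω₁=-4.626, θ₂=-1.423, ω₂=-6.115
apply F[36]=+10.000 → step 37: x=1.302, v=2.232, θ₁=-2.014, ω₁=-4.431, θ₂=-1.552, ω₂=-6.795
apply F[37]=+10.000 → step 38: x=1.345, v=2.125, θ₁=-2.100, ω₁=-4.211, θ₂=-1.695, ω₂=-7.490
apply F[38]=+10.000 → step 39: x=1.387, v=1.998, θ₁=-2.182, ω₁=-3.996, θ₂=-1.852, ω₂=-8.172
apply F[39]=+10.000 → step 40: x=1.425, v=1.849, θ₁=-2.261, ω₁=-3.840, θ₂=-2.021, ω₂=-8.789

Answer: x=1.425, v=1.849, θ₁=-2.261, ω₁=-3.840, θ₂=-2.021, ω₂=-8.789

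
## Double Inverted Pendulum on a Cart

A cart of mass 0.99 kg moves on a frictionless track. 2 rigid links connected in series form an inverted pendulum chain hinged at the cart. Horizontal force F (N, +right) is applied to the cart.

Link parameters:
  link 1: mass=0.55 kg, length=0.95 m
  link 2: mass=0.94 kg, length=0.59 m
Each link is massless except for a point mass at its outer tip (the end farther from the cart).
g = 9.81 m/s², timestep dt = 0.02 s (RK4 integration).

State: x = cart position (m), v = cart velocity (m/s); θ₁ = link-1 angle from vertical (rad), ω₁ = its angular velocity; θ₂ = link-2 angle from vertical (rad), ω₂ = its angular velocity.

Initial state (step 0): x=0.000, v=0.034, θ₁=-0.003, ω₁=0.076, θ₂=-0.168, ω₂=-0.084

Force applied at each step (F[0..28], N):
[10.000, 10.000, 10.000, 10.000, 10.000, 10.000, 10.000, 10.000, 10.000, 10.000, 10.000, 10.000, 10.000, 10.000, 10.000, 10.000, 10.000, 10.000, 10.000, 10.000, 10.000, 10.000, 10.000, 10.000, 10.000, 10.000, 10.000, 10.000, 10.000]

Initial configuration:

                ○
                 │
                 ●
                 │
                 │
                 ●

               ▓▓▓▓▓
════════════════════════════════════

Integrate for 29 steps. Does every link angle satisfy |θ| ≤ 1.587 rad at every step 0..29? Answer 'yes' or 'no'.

Answer: yes

Derivation:
apply F[0]=+10.000 → step 1: x=0.003, v=0.237, θ₁=-0.003, ω₁=-0.083, θ₂=-0.171, ω₂=-0.226
apply F[1]=+10.000 → step 2: x=0.009, v=0.440, θ₁=-0.006, ω₁=-0.243, θ₂=-0.177, ω₂=-0.369
apply F[2]=+10.000 → step 3: x=0.020, v=0.645, θ₁=-0.013, ω₁=-0.405, θ₂=-0.186, ω₂=-0.512
apply F[3]=+10.000 → step 4: x=0.035, v=0.851, θ₁=-0.023, ω₁=-0.573, θ₂=-0.198, ω₂=-0.652
apply F[4]=+10.000 → step 5: x=0.054, v=1.061, θ₁=-0.036, ω₁=-0.747, θ₂=-0.212, ω₂=-0.788
apply F[5]=+10.000 → step 6: x=0.078, v=1.273, θ₁=-0.053, ω₁=-0.931, θ₂=-0.229, ω₂=-0.917
apply F[6]=+10.000 → step 7: x=0.105, v=1.489, θ₁=-0.073, ω₁=-1.126, θ₂=-0.249, ω₂=-1.035
apply F[7]=+10.000 → step 8: x=0.137, v=1.708, θ₁=-0.098, ω₁=-1.334, θ₂=-0.270, ω₂=-1.141
apply F[8]=+10.000 → step 9: x=0.174, v=1.929, θ₁=-0.127, ω₁=-1.556, θ₂=-0.294, ω₂=-1.230
apply F[9]=+10.000 → step 10: x=0.214, v=2.151, θ₁=-0.160, ω₁=-1.792, θ₂=-0.319, ω₂=-1.300
apply F[10]=+10.000 → step 11: x=0.260, v=2.371, θ₁=-0.198, ω₁=-2.040, θ₂=-0.346, ω₂=-1.348
apply F[11]=+10.000 → step 12: x=0.309, v=2.586, θ₁=-0.242, ω₁=-2.298, θ₂=-0.373, ω₂=-1.374
apply F[12]=+10.000 → step 13: x=0.363, v=2.792, θ₁=-0.290, ω₁=-2.561, θ₂=-0.401, ω₂=-1.379
apply F[13]=+10.000 → step 14: x=0.421, v=2.982, θ₁=-0.344, ω₁=-2.821, θ₂=-0.428, ω₂=-1.369
apply F[14]=+10.000 → step 15: x=0.482, v=3.152, θ₁=-0.403, ω₁=-3.071, θ₂=-0.455, ω₂=-1.351
apply F[15]=+10.000 → step 16: x=0.547, v=3.297, θ₁=-0.467, ω₁=-3.302, θ₂=-0.482, ω₂=-1.337
apply F[16]=+10.000 → step 17: x=0.614, v=3.414, θ₁=-0.535, ω₁=-3.508, θ₂=-0.509, ω₂=-1.340
apply F[17]=+10.000 → step 18: x=0.683, v=3.501, θ₁=-0.607, ω₁=-3.684, θ₂=-0.536, ω₂=-1.372
apply F[18]=+10.000 → step 19: x=0.754, v=3.560, θ₁=-0.682, ω₁=-3.829, θ₂=-0.564, ω₂=-1.441
apply F[19]=+10.000 → step 20: x=0.825, v=3.592, θ₁=-0.760, ω₁=-3.945, θ₂=-0.594, ω₂=-1.552
apply F[20]=+10.000 → step 21: x=0.897, v=3.599, θ₁=-0.840, ω₁=-4.035, θ₂=-0.627, ω₂=-1.708
apply F[21]=+10.000 → step 22: x=0.969, v=3.586, θ₁=-0.921, ω₁=-4.103, θ₂=-0.663, ω₂=-1.907
apply F[22]=+10.000 → step 23: x=1.041, v=3.554, θ₁=-1.004, ω₁=-4.154, θ₂=-0.703, ω₂=-2.148
apply F[23]=+10.000 → step 24: x=1.111, v=3.504, θ₁=-1.087, ω₁=-4.189, θ₂=-0.749, ω₂=-2.428
apply F[24]=+10.000 → step 25: x=1.181, v=3.437, θ₁=-1.171, ω₁=-4.212, θ₂=-0.800, ω₂=-2.743
apply F[25]=+10.000 → step 26: x=1.249, v=3.355, θ₁=-1.256, ω₁=-4.224, θ₂=-0.859, ω₂=-3.091
apply F[26]=+10.000 → step 27: x=1.315, v=3.255, θ₁=-1.340, ω₁=-4.225, θ₂=-0.924, ω₂=-3.469
apply F[27]=+10.000 → step 28: x=1.379, v=3.138, θ₁=-1.425, ω₁=-4.216, θ₂=-0.998, ω₂=-3.875
apply F[28]=+10.000 → step 29: x=1.440, v=3.001, θ₁=-1.509, ω₁=-4.198, θ₂=-1.079, ω₂=-4.308
Max |angle| over trajectory = 1.509 rad; bound = 1.587 → within bound.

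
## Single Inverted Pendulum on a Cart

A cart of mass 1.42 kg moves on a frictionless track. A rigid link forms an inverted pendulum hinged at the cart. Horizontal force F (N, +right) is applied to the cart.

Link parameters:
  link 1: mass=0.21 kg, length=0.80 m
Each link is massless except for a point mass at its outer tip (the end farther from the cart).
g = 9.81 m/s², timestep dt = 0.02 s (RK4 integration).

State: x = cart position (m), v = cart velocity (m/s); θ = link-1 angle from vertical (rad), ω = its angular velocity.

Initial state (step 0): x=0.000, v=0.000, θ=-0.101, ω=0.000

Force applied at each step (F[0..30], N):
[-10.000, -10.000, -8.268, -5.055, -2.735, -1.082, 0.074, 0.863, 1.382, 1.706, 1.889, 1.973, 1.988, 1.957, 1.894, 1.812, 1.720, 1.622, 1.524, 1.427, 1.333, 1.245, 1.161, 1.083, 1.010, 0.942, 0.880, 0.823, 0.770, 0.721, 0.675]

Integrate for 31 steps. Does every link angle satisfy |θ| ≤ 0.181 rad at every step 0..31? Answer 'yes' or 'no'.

Answer: yes

Derivation:
apply F[0]=-10.000 → step 1: x=-0.001, v=-0.138, θ=-0.100, ω=0.147
apply F[1]=-10.000 → step 2: x=-0.006, v=-0.276, θ=-0.095, ω=0.294
apply F[2]=-8.268 → step 3: x=-0.012, v=-0.389, θ=-0.088, ω=0.413
apply F[3]=-5.055 → step 4: x=-0.021, v=-0.458, θ=-0.079, ω=0.478
apply F[4]=-2.735 → step 5: x=-0.030, v=-0.494, θ=-0.069, ω=0.506
apply F[5]=-1.082 → step 6: x=-0.040, v=-0.508, θ=-0.059, ω=0.507
apply F[6]=+0.074 → step 7: x=-0.050, v=-0.505, θ=-0.049, ω=0.490
apply F[7]=+0.863 → step 8: x=-0.060, v=-0.492, θ=-0.040, ω=0.462
apply F[8]=+1.382 → step 9: x=-0.070, v=-0.471, θ=-0.031, ω=0.428
apply F[9]=+1.706 → step 10: x=-0.079, v=-0.447, θ=-0.023, ω=0.391
apply F[10]=+1.889 → step 11: x=-0.088, v=-0.419, θ=-0.015, ω=0.352
apply F[11]=+1.973 → step 12: x=-0.096, v=-0.391, θ=-0.009, ω=0.314
apply F[12]=+1.988 → step 13: x=-0.103, v=-0.363, θ=-0.003, ω=0.278
apply F[13]=+1.957 → step 14: x=-0.110, v=-0.336, θ=0.003, ω=0.243
apply F[14]=+1.894 → step 15: x=-0.117, v=-0.309, θ=0.007, ω=0.211
apply F[15]=+1.812 → step 16: x=-0.123, v=-0.284, θ=0.011, ω=0.182
apply F[16]=+1.720 → step 17: x=-0.128, v=-0.260, θ=0.014, ω=0.155
apply F[17]=+1.622 → step 18: x=-0.133, v=-0.238, θ=0.017, ω=0.131
apply F[18]=+1.524 → step 19: x=-0.138, v=-0.217, θ=0.020, ω=0.110
apply F[19]=+1.427 → step 20: x=-0.142, v=-0.197, θ=0.022, ω=0.090
apply F[20]=+1.333 → step 21: x=-0.146, v=-0.179, θ=0.023, ω=0.073
apply F[21]=+1.245 → step 22: x=-0.149, v=-0.162, θ=0.025, ω=0.058
apply F[22]=+1.161 → step 23: x=-0.152, v=-0.147, θ=0.026, ω=0.045
apply F[23]=+1.083 → step 24: x=-0.155, v=-0.132, θ=0.026, ω=0.033
apply F[24]=+1.010 → step 25: x=-0.157, v=-0.119, θ=0.027, ω=0.023
apply F[25]=+0.942 → step 26: x=-0.160, v=-0.106, θ=0.027, ω=0.014
apply F[26]=+0.880 → step 27: x=-0.162, v=-0.095, θ=0.028, ω=0.006
apply F[27]=+0.823 → step 28: x=-0.163, v=-0.084, θ=0.028, ω=-0.001
apply F[28]=+0.770 → step 29: x=-0.165, v=-0.074, θ=0.028, ω=-0.006
apply F[29]=+0.721 → step 30: x=-0.166, v=-0.064, θ=0.027, ω=-0.011
apply F[30]=+0.675 → step 31: x=-0.168, v=-0.056, θ=0.027, ω=-0.016
Max |angle| over trajectory = 0.101 rad; bound = 0.181 → within bound.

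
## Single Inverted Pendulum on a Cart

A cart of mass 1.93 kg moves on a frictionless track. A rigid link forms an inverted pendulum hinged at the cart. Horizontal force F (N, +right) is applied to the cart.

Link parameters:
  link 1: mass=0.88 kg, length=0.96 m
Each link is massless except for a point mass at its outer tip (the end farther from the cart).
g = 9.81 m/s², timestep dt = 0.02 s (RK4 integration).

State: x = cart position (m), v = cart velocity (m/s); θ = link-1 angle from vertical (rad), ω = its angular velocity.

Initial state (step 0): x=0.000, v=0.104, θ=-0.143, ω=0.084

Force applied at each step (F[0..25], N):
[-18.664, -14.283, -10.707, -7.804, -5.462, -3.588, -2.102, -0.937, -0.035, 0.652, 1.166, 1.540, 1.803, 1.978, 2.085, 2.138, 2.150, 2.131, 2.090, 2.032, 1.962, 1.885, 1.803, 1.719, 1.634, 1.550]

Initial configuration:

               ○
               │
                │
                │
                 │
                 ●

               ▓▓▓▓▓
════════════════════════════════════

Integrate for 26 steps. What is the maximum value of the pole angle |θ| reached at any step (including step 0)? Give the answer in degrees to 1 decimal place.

Answer: 8.2°

Derivation:
apply F[0]=-18.664 → step 1: x=0.000, v=-0.075, θ=-0.140, ω=0.240
apply F[1]=-14.283 → step 2: x=-0.003, v=-0.210, θ=-0.134, ω=0.351
apply F[2]=-10.707 → step 3: x=-0.008, v=-0.309, θ=-0.126, ω=0.427
apply F[3]=-7.804 → step 4: x=-0.015, v=-0.379, θ=-0.117, ω=0.474
apply F[4]=-5.462 → step 5: x=-0.023, v=-0.425, θ=-0.107, ω=0.500
apply F[5]=-3.588 → step 6: x=-0.031, v=-0.454, θ=-0.097, ω=0.508
apply F[6]=-2.102 → step 7: x=-0.041, v=-0.467, θ=-0.087, ω=0.503
apply F[7]=-0.937 → step 8: x=-0.050, v=-0.470, θ=-0.077, ω=0.489
apply F[8]=-0.035 → step 9: x=-0.059, v=-0.464, θ=-0.068, ω=0.468
apply F[9]=+0.652 → step 10: x=-0.069, v=-0.452, θ=-0.059, ω=0.443
apply F[10]=+1.166 → step 11: x=-0.077, v=-0.435, θ=-0.050, ω=0.414
apply F[11]=+1.540 → step 12: x=-0.086, v=-0.415, θ=-0.042, ω=0.384
apply F[12]=+1.803 → step 13: x=-0.094, v=-0.393, θ=-0.035, ω=0.353
apply F[13]=+1.978 → step 14: x=-0.102, v=-0.370, θ=-0.028, ω=0.323
apply F[14]=+2.085 → step 15: x=-0.109, v=-0.346, θ=-0.022, ω=0.293
apply F[15]=+2.138 → step 16: x=-0.115, v=-0.322, θ=-0.016, ω=0.264
apply F[16]=+2.150 → step 17: x=-0.122, v=-0.299, θ=-0.011, ω=0.237
apply F[17]=+2.131 → step 18: x=-0.127, v=-0.276, θ=-0.007, ω=0.211
apply F[18]=+2.090 → step 19: x=-0.133, v=-0.254, θ=-0.003, ω=0.187
apply F[19]=+2.032 → step 20: x=-0.138, v=-0.233, θ=0.001, ω=0.165
apply F[20]=+1.962 → step 21: x=-0.142, v=-0.212, θ=0.004, ω=0.145
apply F[21]=+1.885 → step 22: x=-0.146, v=-0.193, θ=0.007, ω=0.126
apply F[22]=+1.803 → step 23: x=-0.150, v=-0.175, θ=0.009, ω=0.109
apply F[23]=+1.719 → step 24: x=-0.153, v=-0.158, θ=0.011, ω=0.093
apply F[24]=+1.634 → step 25: x=-0.156, v=-0.143, θ=0.013, ω=0.079
apply F[25]=+1.550 → step 26: x=-0.159, v=-0.128, θ=0.014, ω=0.066
Max |angle| over trajectory = 0.143 rad = 8.2°.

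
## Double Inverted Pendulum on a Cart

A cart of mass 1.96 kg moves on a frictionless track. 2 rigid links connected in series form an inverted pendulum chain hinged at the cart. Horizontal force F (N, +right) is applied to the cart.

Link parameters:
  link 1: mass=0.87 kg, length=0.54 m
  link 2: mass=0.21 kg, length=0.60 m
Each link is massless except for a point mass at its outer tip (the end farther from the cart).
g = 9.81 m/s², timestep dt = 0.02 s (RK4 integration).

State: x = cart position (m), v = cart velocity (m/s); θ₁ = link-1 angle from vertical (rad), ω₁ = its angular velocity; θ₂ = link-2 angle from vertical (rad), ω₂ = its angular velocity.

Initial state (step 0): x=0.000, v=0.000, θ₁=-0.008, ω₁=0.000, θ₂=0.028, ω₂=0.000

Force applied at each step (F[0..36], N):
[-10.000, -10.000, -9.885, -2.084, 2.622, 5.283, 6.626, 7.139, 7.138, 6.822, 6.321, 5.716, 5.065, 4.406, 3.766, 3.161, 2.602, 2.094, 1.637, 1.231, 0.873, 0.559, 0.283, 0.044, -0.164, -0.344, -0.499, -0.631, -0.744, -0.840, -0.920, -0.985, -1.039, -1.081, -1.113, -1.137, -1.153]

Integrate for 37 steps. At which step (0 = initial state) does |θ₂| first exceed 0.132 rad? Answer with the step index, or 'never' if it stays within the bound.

apply F[0]=-10.000 → step 1: x=-0.001, v=-0.101, θ₁=-0.006, ω₁=0.182, θ₂=0.028, ω₂=0.014
apply F[1]=-10.000 → step 2: x=-0.004, v=-0.203, θ₁=-0.001, ω₁=0.366, θ₂=0.029, ω₂=0.027
apply F[2]=-9.885 → step 3: x=-0.009, v=-0.304, θ₁=0.008, ω₁=0.552, θ₂=0.029, ω₂=0.038
apply F[3]=-2.084 → step 4: x=-0.015, v=-0.327, θ₁=0.020, ω₁=0.598, θ₂=0.030, ω₂=0.044
apply F[4]=+2.622 → step 5: x=-0.022, v=-0.303, θ₁=0.032, ω₁=0.563, θ₂=0.031, ω₂=0.046
apply F[5]=+5.283 → step 6: x=-0.027, v=-0.253, θ₁=0.042, ω₁=0.484, θ₂=0.032, ω₂=0.043
apply F[6]=+6.626 → step 7: x=-0.032, v=-0.190, θ₁=0.051, ω₁=0.387, θ₂=0.033, ω₂=0.038
apply F[7]=+7.139 → step 8: x=-0.035, v=-0.123, θ₁=0.057, ω₁=0.284, θ₂=0.033, ω₂=0.029
apply F[8]=+7.138 → step 9: x=-0.037, v=-0.057, θ₁=0.062, ω₁=0.186, θ₂=0.034, ω₂=0.018
apply F[9]=+6.822 → step 10: x=-0.037, v=0.005, θ₁=0.065, ω₁=0.096, θ₂=0.034, ω₂=0.006
apply F[10]=+6.321 → step 11: x=-0.036, v=0.063, θ₁=0.066, ω₁=0.017, θ₂=0.034, ω₂=-0.007
apply F[11]=+5.716 → step 12: x=-0.035, v=0.114, θ₁=0.066, ω₁=-0.051, θ₂=0.034, ω₂=-0.021
apply F[12]=+5.065 → step 13: x=-0.032, v=0.158, θ₁=0.064, ω₁=-0.107, θ₂=0.033, ω₂=-0.033
apply F[13]=+4.406 → step 14: x=-0.028, v=0.197, θ₁=0.062, ω₁=-0.152, θ₂=0.032, ω₂=-0.046
apply F[14]=+3.766 → step 15: x=-0.024, v=0.228, θ₁=0.058, ω₁=-0.186, θ₂=0.031, ω₂=-0.057
apply F[15]=+3.161 → step 16: x=-0.019, v=0.255, θ₁=0.054, ω₁=-0.212, θ₂=0.030, ω₂=-0.068
apply F[16]=+2.602 → step 17: x=-0.014, v=0.275, θ₁=0.050, ω₁=-0.230, θ₂=0.029, ω₂=-0.077
apply F[17]=+2.094 → step 18: x=-0.008, v=0.292, θ₁=0.045, ω₁=-0.241, θ₂=0.027, ω₂=-0.085
apply F[18]=+1.637 → step 19: x=-0.002, v=0.304, θ₁=0.040, ω₁=-0.246, θ₂=0.025, ω₂=-0.091
apply F[19]=+1.231 → step 20: x=0.004, v=0.312, θ₁=0.035, ω₁=-0.247, θ₂=0.023, ω₂=-0.097
apply F[20]=+0.873 → step 21: x=0.010, v=0.318, θ₁=0.030, ω₁=-0.244, θ₂=0.021, ω₂=-0.101
apply F[21]=+0.559 → step 22: x=0.016, v=0.320, θ₁=0.026, ω₁=-0.238, θ₂=0.019, ω₂=-0.104
apply F[22]=+0.283 → step 23: x=0.023, v=0.321, θ₁=0.021, ω₁=-0.230, θ₂=0.017, ω₂=-0.106
apply F[23]=+0.044 → step 24: x=0.029, v=0.319, θ₁=0.016, ω₁=-0.220, θ₂=0.015, ω₂=-0.107
apply F[24]=-0.164 → step 25: x=0.036, v=0.316, θ₁=0.012, ω₁=-0.209, θ₂=0.013, ω₂=-0.107
apply F[25]=-0.344 → step 26: x=0.042, v=0.311, θ₁=0.008, ω₁=-0.197, θ₂=0.011, ω₂=-0.106
apply F[26]=-0.499 → step 27: x=0.048, v=0.306, θ₁=0.004, ω₁=-0.185, θ₂=0.009, ω₂=-0.105
apply F[27]=-0.631 → step 28: x=0.054, v=0.299, θ₁=0.001, ω₁=-0.172, θ₂=0.007, ω₂=-0.103
apply F[28]=-0.744 → step 29: x=0.060, v=0.292, θ₁=-0.003, ω₁=-0.159, θ₂=0.005, ω₂=-0.100
apply F[29]=-0.840 → step 30: x=0.066, v=0.283, θ₁=-0.006, ω₁=-0.146, θ₂=0.003, ω₂=-0.097
apply F[30]=-0.920 → step 31: x=0.071, v=0.275, θ₁=-0.009, ω₁=-0.134, θ₂=0.001, ω₂=-0.093
apply F[31]=-0.985 → step 32: x=0.077, v=0.266, θ₁=-0.011, ω₁=-0.122, θ₂=-0.001, ω₂=-0.089
apply F[32]=-1.039 → step 33: x=0.082, v=0.257, θ₁=-0.013, ω₁=-0.110, θ₂=-0.003, ω₂=-0.085
apply F[33]=-1.081 → step 34: x=0.087, v=0.247, θ₁=-0.015, ω₁=-0.098, θ₂=-0.004, ω₂=-0.081
apply F[34]=-1.113 → step 35: x=0.092, v=0.237, θ₁=-0.017, ω₁=-0.088, θ₂=-0.006, ω₂=-0.076
apply F[35]=-1.137 → step 36: x=0.096, v=0.228, θ₁=-0.019, ω₁=-0.077, θ₂=-0.007, ω₂=-0.071
apply F[36]=-1.153 → step 37: x=0.101, v=0.218, θ₁=-0.020, ω₁=-0.068, θ₂=-0.009, ω₂=-0.067
max |θ₂| = 0.034 ≤ 0.132 over all 38 states.

Answer: never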